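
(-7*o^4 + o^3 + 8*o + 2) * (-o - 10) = 7*o^5 + 69*o^4 - 10*o^3 - 8*o^2 - 82*o - 20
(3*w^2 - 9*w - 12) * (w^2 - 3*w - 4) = 3*w^4 - 18*w^3 + 3*w^2 + 72*w + 48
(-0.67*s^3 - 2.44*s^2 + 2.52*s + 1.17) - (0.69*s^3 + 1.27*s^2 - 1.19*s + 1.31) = -1.36*s^3 - 3.71*s^2 + 3.71*s - 0.14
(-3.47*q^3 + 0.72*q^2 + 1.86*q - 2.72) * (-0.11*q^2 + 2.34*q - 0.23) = 0.3817*q^5 - 8.199*q^4 + 2.2783*q^3 + 4.486*q^2 - 6.7926*q + 0.6256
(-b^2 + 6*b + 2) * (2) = -2*b^2 + 12*b + 4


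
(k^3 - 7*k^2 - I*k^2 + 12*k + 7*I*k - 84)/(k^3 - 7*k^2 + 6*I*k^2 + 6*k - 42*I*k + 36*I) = (k^3 + k^2*(-7 - I) + k*(12 + 7*I) - 84)/(k^3 + k^2*(-7 + 6*I) + k*(6 - 42*I) + 36*I)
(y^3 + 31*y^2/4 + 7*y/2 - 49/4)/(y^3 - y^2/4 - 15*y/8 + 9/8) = 2*(4*y^2 + 35*y + 49)/(8*y^2 + 6*y - 9)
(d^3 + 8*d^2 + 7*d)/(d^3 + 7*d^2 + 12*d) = (d^2 + 8*d + 7)/(d^2 + 7*d + 12)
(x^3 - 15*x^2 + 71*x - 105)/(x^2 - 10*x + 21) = x - 5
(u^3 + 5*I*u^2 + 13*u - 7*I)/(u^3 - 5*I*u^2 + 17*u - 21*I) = (u^2 + 6*I*u + 7)/(u^2 - 4*I*u + 21)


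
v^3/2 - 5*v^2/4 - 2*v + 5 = (v/2 + 1)*(v - 5/2)*(v - 2)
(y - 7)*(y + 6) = y^2 - y - 42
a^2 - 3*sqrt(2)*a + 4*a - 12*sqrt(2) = (a + 4)*(a - 3*sqrt(2))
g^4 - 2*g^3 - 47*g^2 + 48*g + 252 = (g - 7)*(g - 3)*(g + 2)*(g + 6)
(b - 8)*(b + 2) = b^2 - 6*b - 16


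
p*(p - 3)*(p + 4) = p^3 + p^2 - 12*p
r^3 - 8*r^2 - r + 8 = (r - 8)*(r - 1)*(r + 1)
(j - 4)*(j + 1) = j^2 - 3*j - 4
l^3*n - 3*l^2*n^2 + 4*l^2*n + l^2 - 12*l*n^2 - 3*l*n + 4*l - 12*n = (l + 4)*(l - 3*n)*(l*n + 1)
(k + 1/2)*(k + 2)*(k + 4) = k^3 + 13*k^2/2 + 11*k + 4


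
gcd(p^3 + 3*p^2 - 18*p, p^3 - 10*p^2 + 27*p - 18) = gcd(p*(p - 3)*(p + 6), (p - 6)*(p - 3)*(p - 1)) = p - 3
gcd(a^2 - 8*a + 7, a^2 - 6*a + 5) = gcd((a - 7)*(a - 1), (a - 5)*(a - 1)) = a - 1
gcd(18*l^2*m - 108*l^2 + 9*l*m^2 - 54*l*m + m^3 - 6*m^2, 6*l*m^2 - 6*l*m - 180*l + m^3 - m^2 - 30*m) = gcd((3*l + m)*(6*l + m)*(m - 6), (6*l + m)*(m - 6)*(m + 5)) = 6*l*m - 36*l + m^2 - 6*m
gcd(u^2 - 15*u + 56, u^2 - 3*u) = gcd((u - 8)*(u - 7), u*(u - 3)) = 1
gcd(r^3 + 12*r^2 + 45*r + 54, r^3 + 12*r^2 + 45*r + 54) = r^3 + 12*r^2 + 45*r + 54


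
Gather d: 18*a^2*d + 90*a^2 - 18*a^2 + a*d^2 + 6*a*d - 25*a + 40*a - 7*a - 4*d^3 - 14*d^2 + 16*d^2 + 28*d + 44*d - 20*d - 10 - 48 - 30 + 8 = 72*a^2 + 8*a - 4*d^3 + d^2*(a + 2) + d*(18*a^2 + 6*a + 52) - 80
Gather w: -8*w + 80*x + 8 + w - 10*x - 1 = -7*w + 70*x + 7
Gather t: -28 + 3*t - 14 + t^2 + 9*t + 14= t^2 + 12*t - 28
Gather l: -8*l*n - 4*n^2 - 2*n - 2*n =-8*l*n - 4*n^2 - 4*n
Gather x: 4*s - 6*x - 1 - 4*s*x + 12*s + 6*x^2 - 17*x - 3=16*s + 6*x^2 + x*(-4*s - 23) - 4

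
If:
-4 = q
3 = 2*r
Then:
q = -4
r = 3/2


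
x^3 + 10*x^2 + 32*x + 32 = (x + 2)*(x + 4)^2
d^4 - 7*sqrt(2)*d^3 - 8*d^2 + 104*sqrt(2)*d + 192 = (d - 6*sqrt(2))*(d - 4*sqrt(2))*(d + sqrt(2))*(d + 2*sqrt(2))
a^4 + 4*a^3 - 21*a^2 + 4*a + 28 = (a - 2)^2*(a + 1)*(a + 7)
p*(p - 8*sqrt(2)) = p^2 - 8*sqrt(2)*p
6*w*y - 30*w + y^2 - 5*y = (6*w + y)*(y - 5)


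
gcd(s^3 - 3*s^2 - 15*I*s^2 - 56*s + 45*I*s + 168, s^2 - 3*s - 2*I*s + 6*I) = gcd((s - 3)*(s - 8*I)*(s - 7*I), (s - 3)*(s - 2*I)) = s - 3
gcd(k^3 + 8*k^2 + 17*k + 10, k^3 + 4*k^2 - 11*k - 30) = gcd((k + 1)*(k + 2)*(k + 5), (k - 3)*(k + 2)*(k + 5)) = k^2 + 7*k + 10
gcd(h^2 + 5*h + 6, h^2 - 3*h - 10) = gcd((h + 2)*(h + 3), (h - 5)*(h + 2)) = h + 2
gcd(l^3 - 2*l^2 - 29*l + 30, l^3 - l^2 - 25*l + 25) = l^2 + 4*l - 5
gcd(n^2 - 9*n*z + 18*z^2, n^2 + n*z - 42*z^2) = -n + 6*z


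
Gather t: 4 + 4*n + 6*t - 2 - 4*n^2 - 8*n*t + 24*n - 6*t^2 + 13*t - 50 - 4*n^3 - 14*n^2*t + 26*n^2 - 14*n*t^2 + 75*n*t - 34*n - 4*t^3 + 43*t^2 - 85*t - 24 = -4*n^3 + 22*n^2 - 6*n - 4*t^3 + t^2*(37 - 14*n) + t*(-14*n^2 + 67*n - 66) - 72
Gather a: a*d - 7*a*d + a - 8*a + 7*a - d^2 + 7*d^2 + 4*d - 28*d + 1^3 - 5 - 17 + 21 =-6*a*d + 6*d^2 - 24*d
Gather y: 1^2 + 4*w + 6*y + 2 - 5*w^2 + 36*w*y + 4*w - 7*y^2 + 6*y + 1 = -5*w^2 + 8*w - 7*y^2 + y*(36*w + 12) + 4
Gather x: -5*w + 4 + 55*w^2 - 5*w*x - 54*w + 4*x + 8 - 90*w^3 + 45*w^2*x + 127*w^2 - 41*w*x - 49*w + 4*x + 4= -90*w^3 + 182*w^2 - 108*w + x*(45*w^2 - 46*w + 8) + 16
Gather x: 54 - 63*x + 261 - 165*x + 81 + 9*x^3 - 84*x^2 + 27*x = 9*x^3 - 84*x^2 - 201*x + 396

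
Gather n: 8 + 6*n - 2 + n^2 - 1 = n^2 + 6*n + 5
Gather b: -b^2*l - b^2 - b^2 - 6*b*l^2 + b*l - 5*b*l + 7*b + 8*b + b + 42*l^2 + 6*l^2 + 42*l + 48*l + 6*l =b^2*(-l - 2) + b*(-6*l^2 - 4*l + 16) + 48*l^2 + 96*l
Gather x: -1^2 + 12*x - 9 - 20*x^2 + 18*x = -20*x^2 + 30*x - 10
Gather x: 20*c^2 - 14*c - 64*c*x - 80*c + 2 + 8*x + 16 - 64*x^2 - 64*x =20*c^2 - 94*c - 64*x^2 + x*(-64*c - 56) + 18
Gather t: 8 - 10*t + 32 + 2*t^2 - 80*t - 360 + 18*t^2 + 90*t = 20*t^2 - 320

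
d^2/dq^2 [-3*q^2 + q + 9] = -6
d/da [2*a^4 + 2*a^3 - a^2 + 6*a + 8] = 8*a^3 + 6*a^2 - 2*a + 6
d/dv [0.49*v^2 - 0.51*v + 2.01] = 0.98*v - 0.51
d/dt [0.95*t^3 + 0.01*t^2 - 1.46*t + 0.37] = 2.85*t^2 + 0.02*t - 1.46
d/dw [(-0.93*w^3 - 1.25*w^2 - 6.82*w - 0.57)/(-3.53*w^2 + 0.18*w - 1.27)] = (3.2829*w^4 - 0.3348*w^3 - 20.7563*w^2 - 0.8492*w + 8.764)/(12.4609*w^4 - 1.2708*w^3 + 8.9986*w^2 - 0.4572*w + 1.6129)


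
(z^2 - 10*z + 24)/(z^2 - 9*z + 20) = (z - 6)/(z - 5)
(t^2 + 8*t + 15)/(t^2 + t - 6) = (t + 5)/(t - 2)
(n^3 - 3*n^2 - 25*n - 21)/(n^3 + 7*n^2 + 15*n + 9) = (n - 7)/(n + 3)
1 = 1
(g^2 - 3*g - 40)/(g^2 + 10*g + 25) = (g - 8)/(g + 5)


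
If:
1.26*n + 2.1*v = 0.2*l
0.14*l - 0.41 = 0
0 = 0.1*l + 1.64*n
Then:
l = 2.93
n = -0.18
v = 0.39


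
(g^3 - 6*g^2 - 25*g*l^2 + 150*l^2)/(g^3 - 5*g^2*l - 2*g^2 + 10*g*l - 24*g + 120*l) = (g + 5*l)/(g + 4)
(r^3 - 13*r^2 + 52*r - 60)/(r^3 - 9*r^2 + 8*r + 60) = (r - 2)/(r + 2)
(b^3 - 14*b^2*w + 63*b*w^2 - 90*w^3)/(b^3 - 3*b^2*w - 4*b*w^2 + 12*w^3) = (-b^2 + 11*b*w - 30*w^2)/(-b^2 + 4*w^2)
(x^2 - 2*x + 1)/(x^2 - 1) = (x - 1)/(x + 1)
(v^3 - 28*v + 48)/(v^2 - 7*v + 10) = (v^2 + 2*v - 24)/(v - 5)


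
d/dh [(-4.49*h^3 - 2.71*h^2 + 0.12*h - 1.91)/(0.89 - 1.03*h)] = (9.2494*h^3 - 9.197*h^2 - 4.8238*h - 1.8605)/(1.0609*h^2 - 1.8334*h + 0.7921)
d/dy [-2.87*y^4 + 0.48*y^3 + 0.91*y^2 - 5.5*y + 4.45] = -11.48*y^3 + 1.44*y^2 + 1.82*y - 5.5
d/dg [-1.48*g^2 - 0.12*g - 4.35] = -2.96*g - 0.12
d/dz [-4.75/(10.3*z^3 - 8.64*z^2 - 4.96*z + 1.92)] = (146.775*z^2 - 82.08*z - 23.56)/(10.3*z^3 - 8.64*z^2 - 4.96*z + 1.92)^2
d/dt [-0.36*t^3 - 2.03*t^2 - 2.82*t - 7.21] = -1.08*t^2 - 4.06*t - 2.82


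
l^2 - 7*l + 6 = (l - 6)*(l - 1)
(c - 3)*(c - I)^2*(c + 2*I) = c^4 - 3*c^3 + 3*c^2 - 9*c - 2*I*c + 6*I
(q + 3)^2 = q^2 + 6*q + 9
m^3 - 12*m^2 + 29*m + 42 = (m - 7)*(m - 6)*(m + 1)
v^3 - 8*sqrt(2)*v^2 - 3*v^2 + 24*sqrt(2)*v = v*(v - 3)*(v - 8*sqrt(2))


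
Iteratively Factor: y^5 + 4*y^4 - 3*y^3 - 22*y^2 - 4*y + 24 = (y + 2)*(y^4 + 2*y^3 - 7*y^2 - 8*y + 12) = (y - 2)*(y + 2)*(y^3 + 4*y^2 + y - 6) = (y - 2)*(y + 2)^2*(y^2 + 2*y - 3) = (y - 2)*(y + 2)^2*(y + 3)*(y - 1)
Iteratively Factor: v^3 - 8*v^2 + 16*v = (v - 4)*(v^2 - 4*v) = v*(v - 4)*(v - 4)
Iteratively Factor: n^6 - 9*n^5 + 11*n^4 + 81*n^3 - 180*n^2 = (n + 3)*(n^5 - 12*n^4 + 47*n^3 - 60*n^2) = (n - 5)*(n + 3)*(n^4 - 7*n^3 + 12*n^2) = (n - 5)*(n - 3)*(n + 3)*(n^3 - 4*n^2) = (n - 5)*(n - 4)*(n - 3)*(n + 3)*(n^2) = n*(n - 5)*(n - 4)*(n - 3)*(n + 3)*(n)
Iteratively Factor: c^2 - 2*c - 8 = (c - 4)*(c + 2)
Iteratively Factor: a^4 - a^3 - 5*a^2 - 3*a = (a - 3)*(a^3 + 2*a^2 + a) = a*(a - 3)*(a^2 + 2*a + 1) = a*(a - 3)*(a + 1)*(a + 1)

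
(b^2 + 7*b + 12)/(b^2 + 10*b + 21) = (b + 4)/(b + 7)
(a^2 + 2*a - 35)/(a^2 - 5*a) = (a + 7)/a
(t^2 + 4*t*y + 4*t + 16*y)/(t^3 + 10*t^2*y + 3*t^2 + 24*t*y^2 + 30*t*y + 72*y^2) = (t + 4)/(t^2 + 6*t*y + 3*t + 18*y)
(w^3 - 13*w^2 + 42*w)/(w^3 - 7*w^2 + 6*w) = (w - 7)/(w - 1)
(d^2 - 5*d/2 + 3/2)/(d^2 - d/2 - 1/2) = (2*d - 3)/(2*d + 1)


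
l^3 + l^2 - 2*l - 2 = (l + 1)*(l - sqrt(2))*(l + sqrt(2))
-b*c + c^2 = c*(-b + c)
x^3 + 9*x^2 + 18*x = x*(x + 3)*(x + 6)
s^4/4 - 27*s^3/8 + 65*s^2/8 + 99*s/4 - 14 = (s/4 + 1/2)*(s - 8)*(s - 7)*(s - 1/2)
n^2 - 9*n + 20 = (n - 5)*(n - 4)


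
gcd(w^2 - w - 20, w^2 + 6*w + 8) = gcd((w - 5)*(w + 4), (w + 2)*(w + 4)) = w + 4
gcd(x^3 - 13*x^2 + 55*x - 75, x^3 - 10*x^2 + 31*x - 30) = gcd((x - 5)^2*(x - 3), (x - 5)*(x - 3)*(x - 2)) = x^2 - 8*x + 15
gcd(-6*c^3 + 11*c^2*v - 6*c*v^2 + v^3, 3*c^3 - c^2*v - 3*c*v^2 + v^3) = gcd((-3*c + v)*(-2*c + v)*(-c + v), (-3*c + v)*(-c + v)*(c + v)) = 3*c^2 - 4*c*v + v^2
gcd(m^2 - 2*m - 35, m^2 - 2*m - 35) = m^2 - 2*m - 35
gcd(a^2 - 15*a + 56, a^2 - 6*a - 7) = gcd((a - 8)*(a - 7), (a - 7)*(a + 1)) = a - 7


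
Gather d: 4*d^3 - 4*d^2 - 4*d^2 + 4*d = 4*d^3 - 8*d^2 + 4*d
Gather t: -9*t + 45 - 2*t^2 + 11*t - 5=-2*t^2 + 2*t + 40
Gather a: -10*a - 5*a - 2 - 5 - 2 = -15*a - 9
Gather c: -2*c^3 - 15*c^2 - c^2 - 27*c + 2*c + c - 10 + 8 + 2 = -2*c^3 - 16*c^2 - 24*c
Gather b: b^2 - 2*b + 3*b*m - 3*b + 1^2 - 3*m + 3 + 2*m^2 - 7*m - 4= b^2 + b*(3*m - 5) + 2*m^2 - 10*m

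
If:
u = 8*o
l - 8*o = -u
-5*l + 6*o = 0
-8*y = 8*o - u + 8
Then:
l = 0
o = 0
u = 0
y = -1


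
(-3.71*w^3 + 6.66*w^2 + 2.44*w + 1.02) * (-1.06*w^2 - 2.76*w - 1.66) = 3.9326*w^5 + 3.18*w^4 - 14.8094*w^3 - 18.8712*w^2 - 6.8656*w - 1.6932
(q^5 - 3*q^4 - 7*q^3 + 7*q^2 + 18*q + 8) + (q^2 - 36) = q^5 - 3*q^4 - 7*q^3 + 8*q^2 + 18*q - 28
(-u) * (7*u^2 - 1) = -7*u^3 + u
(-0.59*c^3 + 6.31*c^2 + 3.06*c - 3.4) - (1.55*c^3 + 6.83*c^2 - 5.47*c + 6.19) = -2.14*c^3 - 0.52*c^2 + 8.53*c - 9.59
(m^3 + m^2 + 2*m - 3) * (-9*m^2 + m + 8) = -9*m^5 - 8*m^4 - 9*m^3 + 37*m^2 + 13*m - 24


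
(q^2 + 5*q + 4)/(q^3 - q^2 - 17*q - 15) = (q + 4)/(q^2 - 2*q - 15)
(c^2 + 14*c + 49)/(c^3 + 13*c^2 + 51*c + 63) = (c + 7)/(c^2 + 6*c + 9)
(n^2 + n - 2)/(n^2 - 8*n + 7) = (n + 2)/(n - 7)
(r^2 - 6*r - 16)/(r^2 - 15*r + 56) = (r + 2)/(r - 7)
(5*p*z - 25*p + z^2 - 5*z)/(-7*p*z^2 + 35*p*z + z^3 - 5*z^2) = (5*p + z)/(z*(-7*p + z))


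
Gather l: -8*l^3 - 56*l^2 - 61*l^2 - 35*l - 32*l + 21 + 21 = -8*l^3 - 117*l^2 - 67*l + 42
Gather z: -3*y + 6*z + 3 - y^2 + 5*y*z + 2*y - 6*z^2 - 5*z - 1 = -y^2 - y - 6*z^2 + z*(5*y + 1) + 2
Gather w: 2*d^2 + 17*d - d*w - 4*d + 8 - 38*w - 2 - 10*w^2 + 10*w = 2*d^2 + 13*d - 10*w^2 + w*(-d - 28) + 6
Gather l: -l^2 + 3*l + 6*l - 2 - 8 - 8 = -l^2 + 9*l - 18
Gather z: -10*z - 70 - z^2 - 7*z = -z^2 - 17*z - 70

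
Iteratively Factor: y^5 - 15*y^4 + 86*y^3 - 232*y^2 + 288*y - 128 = (y - 4)*(y^4 - 11*y^3 + 42*y^2 - 64*y + 32) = (y - 4)*(y - 1)*(y^3 - 10*y^2 + 32*y - 32) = (y - 4)^2*(y - 1)*(y^2 - 6*y + 8) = (y - 4)^3*(y - 1)*(y - 2)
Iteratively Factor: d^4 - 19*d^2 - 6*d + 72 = (d + 3)*(d^3 - 3*d^2 - 10*d + 24) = (d + 3)^2*(d^2 - 6*d + 8) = (d - 4)*(d + 3)^2*(d - 2)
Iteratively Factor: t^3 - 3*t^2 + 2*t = (t - 1)*(t^2 - 2*t) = (t - 2)*(t - 1)*(t)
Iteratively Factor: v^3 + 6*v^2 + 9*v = (v)*(v^2 + 6*v + 9) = v*(v + 3)*(v + 3)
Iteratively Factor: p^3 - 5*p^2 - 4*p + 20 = (p + 2)*(p^2 - 7*p + 10) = (p - 2)*(p + 2)*(p - 5)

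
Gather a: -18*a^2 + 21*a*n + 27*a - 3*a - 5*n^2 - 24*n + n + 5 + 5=-18*a^2 + a*(21*n + 24) - 5*n^2 - 23*n + 10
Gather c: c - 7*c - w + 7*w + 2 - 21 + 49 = -6*c + 6*w + 30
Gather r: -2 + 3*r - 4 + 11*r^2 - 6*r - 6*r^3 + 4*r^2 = -6*r^3 + 15*r^2 - 3*r - 6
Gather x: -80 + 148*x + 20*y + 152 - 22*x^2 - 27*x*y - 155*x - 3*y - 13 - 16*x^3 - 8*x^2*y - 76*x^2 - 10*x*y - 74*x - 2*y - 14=-16*x^3 + x^2*(-8*y - 98) + x*(-37*y - 81) + 15*y + 45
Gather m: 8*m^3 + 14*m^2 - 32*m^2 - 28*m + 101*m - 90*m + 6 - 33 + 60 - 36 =8*m^3 - 18*m^2 - 17*m - 3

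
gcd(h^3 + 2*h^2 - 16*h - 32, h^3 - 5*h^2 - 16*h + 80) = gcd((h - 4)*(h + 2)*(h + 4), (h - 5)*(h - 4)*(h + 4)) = h^2 - 16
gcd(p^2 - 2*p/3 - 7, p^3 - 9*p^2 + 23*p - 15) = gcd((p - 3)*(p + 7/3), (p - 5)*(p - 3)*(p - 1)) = p - 3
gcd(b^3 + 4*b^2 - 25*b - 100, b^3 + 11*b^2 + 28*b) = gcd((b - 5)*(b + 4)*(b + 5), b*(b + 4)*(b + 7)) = b + 4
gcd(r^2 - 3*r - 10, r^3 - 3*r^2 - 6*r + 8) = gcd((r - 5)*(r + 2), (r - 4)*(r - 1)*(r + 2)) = r + 2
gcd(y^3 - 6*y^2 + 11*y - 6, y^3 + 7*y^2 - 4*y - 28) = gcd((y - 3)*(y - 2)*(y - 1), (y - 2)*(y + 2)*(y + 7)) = y - 2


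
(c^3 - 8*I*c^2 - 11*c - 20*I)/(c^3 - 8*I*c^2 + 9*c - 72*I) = (c^3 - 8*I*c^2 - 11*c - 20*I)/(c^3 - 8*I*c^2 + 9*c - 72*I)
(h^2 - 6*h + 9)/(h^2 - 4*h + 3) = (h - 3)/(h - 1)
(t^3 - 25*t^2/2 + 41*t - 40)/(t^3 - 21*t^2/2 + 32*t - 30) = (t - 8)/(t - 6)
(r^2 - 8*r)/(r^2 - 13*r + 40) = r/(r - 5)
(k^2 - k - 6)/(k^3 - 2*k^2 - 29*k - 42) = (k - 3)/(k^2 - 4*k - 21)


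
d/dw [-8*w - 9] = -8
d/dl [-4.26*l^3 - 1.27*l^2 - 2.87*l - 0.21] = -12.78*l^2 - 2.54*l - 2.87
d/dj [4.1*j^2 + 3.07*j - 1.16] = 8.2*j + 3.07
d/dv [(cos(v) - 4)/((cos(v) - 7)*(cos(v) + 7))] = (cos(v)^2 - 8*cos(v) + 49)*sin(v)/((cos(v) - 7)^2*(cos(v) + 7)^2)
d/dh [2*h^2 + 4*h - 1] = 4*h + 4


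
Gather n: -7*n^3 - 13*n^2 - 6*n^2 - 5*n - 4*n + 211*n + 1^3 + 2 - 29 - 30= -7*n^3 - 19*n^2 + 202*n - 56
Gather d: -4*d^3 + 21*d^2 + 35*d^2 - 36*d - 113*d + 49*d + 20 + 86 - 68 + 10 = -4*d^3 + 56*d^2 - 100*d + 48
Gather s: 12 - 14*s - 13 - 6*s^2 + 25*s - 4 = -6*s^2 + 11*s - 5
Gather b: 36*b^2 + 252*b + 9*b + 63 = 36*b^2 + 261*b + 63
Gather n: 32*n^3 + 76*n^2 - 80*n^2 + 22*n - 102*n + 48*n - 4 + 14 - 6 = 32*n^3 - 4*n^2 - 32*n + 4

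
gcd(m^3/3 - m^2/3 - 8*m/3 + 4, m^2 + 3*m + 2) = 1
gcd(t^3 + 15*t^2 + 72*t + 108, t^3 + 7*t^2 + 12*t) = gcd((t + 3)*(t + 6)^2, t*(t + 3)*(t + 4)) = t + 3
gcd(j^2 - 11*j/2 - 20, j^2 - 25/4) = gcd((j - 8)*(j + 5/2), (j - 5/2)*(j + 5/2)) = j + 5/2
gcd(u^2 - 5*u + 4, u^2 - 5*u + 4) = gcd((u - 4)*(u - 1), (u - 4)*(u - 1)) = u^2 - 5*u + 4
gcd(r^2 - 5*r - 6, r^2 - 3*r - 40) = 1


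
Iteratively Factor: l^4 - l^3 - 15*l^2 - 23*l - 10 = (l + 1)*(l^3 - 2*l^2 - 13*l - 10) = (l + 1)^2*(l^2 - 3*l - 10) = (l - 5)*(l + 1)^2*(l + 2)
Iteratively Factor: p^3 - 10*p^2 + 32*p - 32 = (p - 4)*(p^2 - 6*p + 8) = (p - 4)^2*(p - 2)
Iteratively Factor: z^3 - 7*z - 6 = (z + 1)*(z^2 - z - 6) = (z + 1)*(z + 2)*(z - 3)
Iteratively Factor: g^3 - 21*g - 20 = (g + 1)*(g^2 - g - 20) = (g + 1)*(g + 4)*(g - 5)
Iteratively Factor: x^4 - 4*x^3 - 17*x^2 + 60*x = (x - 3)*(x^3 - x^2 - 20*x) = (x - 3)*(x + 4)*(x^2 - 5*x) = x*(x - 3)*(x + 4)*(x - 5)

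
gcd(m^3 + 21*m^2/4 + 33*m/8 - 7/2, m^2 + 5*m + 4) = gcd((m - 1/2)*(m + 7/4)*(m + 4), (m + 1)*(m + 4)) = m + 4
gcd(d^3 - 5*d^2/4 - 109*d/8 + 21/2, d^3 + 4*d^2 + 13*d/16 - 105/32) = d^2 + 11*d/4 - 21/8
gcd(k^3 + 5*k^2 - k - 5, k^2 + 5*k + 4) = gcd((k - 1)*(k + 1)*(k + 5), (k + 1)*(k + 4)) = k + 1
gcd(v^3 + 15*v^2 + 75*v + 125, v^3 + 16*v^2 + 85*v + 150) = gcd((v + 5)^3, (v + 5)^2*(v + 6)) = v^2 + 10*v + 25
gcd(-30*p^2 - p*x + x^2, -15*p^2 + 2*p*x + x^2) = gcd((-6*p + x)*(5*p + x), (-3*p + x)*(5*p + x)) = 5*p + x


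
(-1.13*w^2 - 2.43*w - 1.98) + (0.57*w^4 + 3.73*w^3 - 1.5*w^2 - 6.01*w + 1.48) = 0.57*w^4 + 3.73*w^3 - 2.63*w^2 - 8.44*w - 0.5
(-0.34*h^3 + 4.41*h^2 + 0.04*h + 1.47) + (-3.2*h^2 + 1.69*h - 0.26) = -0.34*h^3 + 1.21*h^2 + 1.73*h + 1.21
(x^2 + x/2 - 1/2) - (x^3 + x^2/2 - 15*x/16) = -x^3 + x^2/2 + 23*x/16 - 1/2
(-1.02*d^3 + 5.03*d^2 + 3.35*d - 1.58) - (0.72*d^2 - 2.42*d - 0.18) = -1.02*d^3 + 4.31*d^2 + 5.77*d - 1.4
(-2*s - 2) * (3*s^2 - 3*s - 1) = -6*s^3 + 8*s + 2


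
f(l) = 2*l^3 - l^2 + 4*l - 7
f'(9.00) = 472.00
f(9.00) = 1406.00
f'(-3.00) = 64.00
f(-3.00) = -82.00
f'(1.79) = 19.64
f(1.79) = 8.43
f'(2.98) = 51.32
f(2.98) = 48.97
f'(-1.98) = 31.48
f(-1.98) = -34.37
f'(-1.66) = 23.85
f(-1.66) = -25.54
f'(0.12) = 3.85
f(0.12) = -6.53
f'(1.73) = 18.50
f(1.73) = 7.28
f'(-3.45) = 82.32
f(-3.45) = -114.83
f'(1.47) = 14.03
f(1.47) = 3.07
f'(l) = 6*l^2 - 2*l + 4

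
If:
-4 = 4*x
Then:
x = -1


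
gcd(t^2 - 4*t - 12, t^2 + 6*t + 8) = t + 2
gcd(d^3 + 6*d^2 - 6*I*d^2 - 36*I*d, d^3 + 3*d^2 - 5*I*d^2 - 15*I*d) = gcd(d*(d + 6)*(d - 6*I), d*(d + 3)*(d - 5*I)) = d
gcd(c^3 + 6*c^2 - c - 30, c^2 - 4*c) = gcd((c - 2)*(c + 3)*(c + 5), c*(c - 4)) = 1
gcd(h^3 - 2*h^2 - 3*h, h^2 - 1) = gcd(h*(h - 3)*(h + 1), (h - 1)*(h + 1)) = h + 1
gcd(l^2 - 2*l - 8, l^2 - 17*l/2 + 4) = 1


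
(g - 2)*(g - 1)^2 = g^3 - 4*g^2 + 5*g - 2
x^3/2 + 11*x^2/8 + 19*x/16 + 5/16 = (x/2 + 1/4)*(x + 1)*(x + 5/4)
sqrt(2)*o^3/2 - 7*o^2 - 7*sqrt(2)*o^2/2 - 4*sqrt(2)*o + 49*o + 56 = (o - 8)*(o - 7*sqrt(2))*(sqrt(2)*o/2 + sqrt(2)/2)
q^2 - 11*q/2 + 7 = (q - 7/2)*(q - 2)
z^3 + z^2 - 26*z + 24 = (z - 4)*(z - 1)*(z + 6)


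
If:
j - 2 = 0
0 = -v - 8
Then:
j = 2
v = -8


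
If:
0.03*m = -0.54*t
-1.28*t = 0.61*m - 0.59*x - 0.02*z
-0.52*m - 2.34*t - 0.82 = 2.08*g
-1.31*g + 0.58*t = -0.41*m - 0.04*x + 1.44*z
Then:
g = -0.409514823884441*z - 0.247500335785517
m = 2.18407906071702*z - 0.782562311708014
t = 0.0434756839837786 - 0.12133772559539*z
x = 1.96097616656827*z - 0.714769719733309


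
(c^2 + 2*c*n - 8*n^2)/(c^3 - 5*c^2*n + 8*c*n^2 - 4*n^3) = (c + 4*n)/(c^2 - 3*c*n + 2*n^2)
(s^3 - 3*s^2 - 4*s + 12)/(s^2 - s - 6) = s - 2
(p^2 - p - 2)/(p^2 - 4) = (p + 1)/(p + 2)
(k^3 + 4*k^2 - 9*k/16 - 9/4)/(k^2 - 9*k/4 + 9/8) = (4*k^2 + 19*k + 12)/(2*(2*k - 3))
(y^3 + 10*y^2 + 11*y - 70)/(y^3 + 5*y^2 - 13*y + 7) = (y^2 + 3*y - 10)/(y^2 - 2*y + 1)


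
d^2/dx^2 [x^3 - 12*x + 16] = 6*x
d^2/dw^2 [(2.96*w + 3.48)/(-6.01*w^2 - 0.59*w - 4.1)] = (-(2.96*w + 3.48)*(12.02*w + 0.59)*(24.04*w + 1.18) + (106.7376*w + 45.3224)*(6.01*w^2 + 0.59*w + 4.1))/(6.01*w^2 + 0.59*w + 4.1)^3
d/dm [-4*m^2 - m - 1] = -8*m - 1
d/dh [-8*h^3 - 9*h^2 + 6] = 6*h*(-4*h - 3)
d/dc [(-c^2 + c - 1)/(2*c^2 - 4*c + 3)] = (2*c^2 - 2*c - 1)/(4*c^4 - 16*c^3 + 28*c^2 - 24*c + 9)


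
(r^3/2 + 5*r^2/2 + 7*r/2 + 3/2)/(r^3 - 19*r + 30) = (r^3 + 5*r^2 + 7*r + 3)/(2*(r^3 - 19*r + 30))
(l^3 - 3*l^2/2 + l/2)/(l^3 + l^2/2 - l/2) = (l - 1)/(l + 1)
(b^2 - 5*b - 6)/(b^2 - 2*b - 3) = (b - 6)/(b - 3)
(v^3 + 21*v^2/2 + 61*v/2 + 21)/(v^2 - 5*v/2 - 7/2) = (2*v^2 + 19*v + 42)/(2*v - 7)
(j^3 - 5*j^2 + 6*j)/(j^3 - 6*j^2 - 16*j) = (-j^2 + 5*j - 6)/(-j^2 + 6*j + 16)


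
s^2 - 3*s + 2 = (s - 2)*(s - 1)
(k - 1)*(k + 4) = k^2 + 3*k - 4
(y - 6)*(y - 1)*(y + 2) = y^3 - 5*y^2 - 8*y + 12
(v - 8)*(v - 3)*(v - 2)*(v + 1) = v^4 - 12*v^3 + 33*v^2 - 2*v - 48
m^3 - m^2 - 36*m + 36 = (m - 6)*(m - 1)*(m + 6)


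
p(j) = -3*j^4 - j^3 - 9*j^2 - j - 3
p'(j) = -12*j^3 - 3*j^2 - 18*j - 1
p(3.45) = -579.64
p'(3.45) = -591.57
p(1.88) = -80.81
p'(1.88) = -125.18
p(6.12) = -4783.93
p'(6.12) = -2974.17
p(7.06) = -8263.70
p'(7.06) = -4500.36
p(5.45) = -3084.37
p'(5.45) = -2130.75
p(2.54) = -204.86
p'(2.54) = -262.72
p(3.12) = -408.38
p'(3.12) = -450.82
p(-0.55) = -5.28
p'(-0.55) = 9.99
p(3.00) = -357.00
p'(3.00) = -406.00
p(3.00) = -357.00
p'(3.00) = -406.00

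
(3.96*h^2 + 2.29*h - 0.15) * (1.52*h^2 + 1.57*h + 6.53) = 6.0192*h^4 + 9.698*h^3 + 29.2261*h^2 + 14.7182*h - 0.9795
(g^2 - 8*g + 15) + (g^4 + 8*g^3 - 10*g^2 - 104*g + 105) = g^4 + 8*g^3 - 9*g^2 - 112*g + 120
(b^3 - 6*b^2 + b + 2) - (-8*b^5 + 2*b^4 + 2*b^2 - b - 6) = 8*b^5 - 2*b^4 + b^3 - 8*b^2 + 2*b + 8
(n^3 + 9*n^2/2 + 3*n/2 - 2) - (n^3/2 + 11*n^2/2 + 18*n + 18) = n^3/2 - n^2 - 33*n/2 - 20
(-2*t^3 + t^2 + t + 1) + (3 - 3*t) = -2*t^3 + t^2 - 2*t + 4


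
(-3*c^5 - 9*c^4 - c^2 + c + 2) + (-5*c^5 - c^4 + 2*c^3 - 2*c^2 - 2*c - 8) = -8*c^5 - 10*c^4 + 2*c^3 - 3*c^2 - c - 6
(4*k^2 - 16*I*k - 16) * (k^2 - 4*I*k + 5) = 4*k^4 - 32*I*k^3 - 60*k^2 - 16*I*k - 80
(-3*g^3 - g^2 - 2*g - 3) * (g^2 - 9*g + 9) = -3*g^5 + 26*g^4 - 20*g^3 + 6*g^2 + 9*g - 27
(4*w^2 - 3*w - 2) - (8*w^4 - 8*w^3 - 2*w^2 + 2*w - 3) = -8*w^4 + 8*w^3 + 6*w^2 - 5*w + 1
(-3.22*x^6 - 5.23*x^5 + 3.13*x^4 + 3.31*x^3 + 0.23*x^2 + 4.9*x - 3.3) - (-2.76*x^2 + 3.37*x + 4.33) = -3.22*x^6 - 5.23*x^5 + 3.13*x^4 + 3.31*x^3 + 2.99*x^2 + 1.53*x - 7.63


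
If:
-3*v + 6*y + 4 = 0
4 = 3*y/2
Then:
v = 20/3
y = 8/3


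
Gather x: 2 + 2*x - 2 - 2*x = 0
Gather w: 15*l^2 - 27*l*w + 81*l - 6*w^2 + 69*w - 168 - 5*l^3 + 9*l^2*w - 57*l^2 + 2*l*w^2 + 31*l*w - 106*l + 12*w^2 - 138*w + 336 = -5*l^3 - 42*l^2 - 25*l + w^2*(2*l + 6) + w*(9*l^2 + 4*l - 69) + 168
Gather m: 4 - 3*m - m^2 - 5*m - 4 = -m^2 - 8*m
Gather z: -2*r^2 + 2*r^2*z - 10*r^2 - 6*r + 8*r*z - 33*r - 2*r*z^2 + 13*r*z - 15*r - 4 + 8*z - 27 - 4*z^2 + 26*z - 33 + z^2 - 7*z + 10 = -12*r^2 - 54*r + z^2*(-2*r - 3) + z*(2*r^2 + 21*r + 27) - 54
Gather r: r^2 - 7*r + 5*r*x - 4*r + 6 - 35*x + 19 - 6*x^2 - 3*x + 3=r^2 + r*(5*x - 11) - 6*x^2 - 38*x + 28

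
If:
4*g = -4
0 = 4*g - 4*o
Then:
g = -1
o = -1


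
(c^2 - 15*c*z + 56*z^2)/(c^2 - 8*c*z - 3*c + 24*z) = (c - 7*z)/(c - 3)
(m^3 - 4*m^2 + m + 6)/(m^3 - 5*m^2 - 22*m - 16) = (m^2 - 5*m + 6)/(m^2 - 6*m - 16)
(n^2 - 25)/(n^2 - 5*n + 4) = (n^2 - 25)/(n^2 - 5*n + 4)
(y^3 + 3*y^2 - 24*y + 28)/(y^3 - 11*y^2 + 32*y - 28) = (y + 7)/(y - 7)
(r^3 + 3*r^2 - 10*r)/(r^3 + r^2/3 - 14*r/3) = 3*(r + 5)/(3*r + 7)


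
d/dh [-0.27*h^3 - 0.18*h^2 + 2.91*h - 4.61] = -0.81*h^2 - 0.36*h + 2.91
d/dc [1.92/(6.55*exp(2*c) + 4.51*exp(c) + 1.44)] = (-25.152*exp(c) - 8.6592)*exp(c)/(6.55*exp(2*c) + 4.51*exp(c) + 1.44)^2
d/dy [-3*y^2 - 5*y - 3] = -6*y - 5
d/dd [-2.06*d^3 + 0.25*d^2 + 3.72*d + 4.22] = -6.18*d^2 + 0.5*d + 3.72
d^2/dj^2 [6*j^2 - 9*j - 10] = 12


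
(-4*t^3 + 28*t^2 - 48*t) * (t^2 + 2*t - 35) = -4*t^5 + 20*t^4 + 148*t^3 - 1076*t^2 + 1680*t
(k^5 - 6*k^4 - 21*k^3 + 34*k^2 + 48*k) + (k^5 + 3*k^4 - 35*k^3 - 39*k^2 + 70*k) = 2*k^5 - 3*k^4 - 56*k^3 - 5*k^2 + 118*k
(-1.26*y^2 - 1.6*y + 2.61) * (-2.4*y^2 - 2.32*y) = 3.024*y^4 + 6.7632*y^3 - 2.552*y^2 - 6.0552*y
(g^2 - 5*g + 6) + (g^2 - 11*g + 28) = 2*g^2 - 16*g + 34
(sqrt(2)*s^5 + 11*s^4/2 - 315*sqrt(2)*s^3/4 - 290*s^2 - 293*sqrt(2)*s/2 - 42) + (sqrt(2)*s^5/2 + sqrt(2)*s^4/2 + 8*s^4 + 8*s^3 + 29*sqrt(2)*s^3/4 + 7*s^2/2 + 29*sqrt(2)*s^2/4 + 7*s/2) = 3*sqrt(2)*s^5/2 + sqrt(2)*s^4/2 + 27*s^4/2 - 143*sqrt(2)*s^3/2 + 8*s^3 - 573*s^2/2 + 29*sqrt(2)*s^2/4 - 293*sqrt(2)*s/2 + 7*s/2 - 42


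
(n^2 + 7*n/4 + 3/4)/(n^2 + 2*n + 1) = (n + 3/4)/(n + 1)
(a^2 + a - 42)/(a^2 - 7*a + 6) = (a + 7)/(a - 1)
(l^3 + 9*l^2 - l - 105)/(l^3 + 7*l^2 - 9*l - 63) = (l + 5)/(l + 3)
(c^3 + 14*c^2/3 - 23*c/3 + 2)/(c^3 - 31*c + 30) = (c - 1/3)/(c - 5)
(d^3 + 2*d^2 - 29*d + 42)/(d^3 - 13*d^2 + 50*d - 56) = (d^2 + 4*d - 21)/(d^2 - 11*d + 28)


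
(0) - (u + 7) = -u - 7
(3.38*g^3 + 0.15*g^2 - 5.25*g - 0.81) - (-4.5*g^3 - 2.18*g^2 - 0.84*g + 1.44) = 7.88*g^3 + 2.33*g^2 - 4.41*g - 2.25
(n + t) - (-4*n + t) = 5*n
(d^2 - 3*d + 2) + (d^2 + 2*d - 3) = 2*d^2 - d - 1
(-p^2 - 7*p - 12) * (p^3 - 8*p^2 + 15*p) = -p^5 + p^4 + 29*p^3 - 9*p^2 - 180*p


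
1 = 1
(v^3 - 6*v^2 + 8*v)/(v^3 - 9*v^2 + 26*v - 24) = v/(v - 3)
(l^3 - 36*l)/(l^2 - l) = (l^2 - 36)/(l - 1)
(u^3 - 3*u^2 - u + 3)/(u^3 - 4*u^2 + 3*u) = (u + 1)/u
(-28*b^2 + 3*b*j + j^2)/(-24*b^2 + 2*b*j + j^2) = (7*b + j)/(6*b + j)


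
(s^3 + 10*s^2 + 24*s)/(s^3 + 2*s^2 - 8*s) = (s + 6)/(s - 2)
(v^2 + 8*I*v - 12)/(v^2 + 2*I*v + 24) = (v + 2*I)/(v - 4*I)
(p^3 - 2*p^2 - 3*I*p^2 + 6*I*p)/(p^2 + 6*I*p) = (p^2 - 2*p - 3*I*p + 6*I)/(p + 6*I)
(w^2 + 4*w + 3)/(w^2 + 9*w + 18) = (w + 1)/(w + 6)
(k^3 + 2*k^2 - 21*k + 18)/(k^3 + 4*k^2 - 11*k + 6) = (k - 3)/(k - 1)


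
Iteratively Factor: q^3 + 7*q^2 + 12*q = (q)*(q^2 + 7*q + 12) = q*(q + 3)*(q + 4)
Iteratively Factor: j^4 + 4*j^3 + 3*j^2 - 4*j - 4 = (j + 2)*(j^3 + 2*j^2 - j - 2) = (j + 2)^2*(j^2 - 1) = (j - 1)*(j + 2)^2*(j + 1)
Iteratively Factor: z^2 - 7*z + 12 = (z - 3)*(z - 4)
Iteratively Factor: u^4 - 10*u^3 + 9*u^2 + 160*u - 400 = (u - 5)*(u^3 - 5*u^2 - 16*u + 80) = (u - 5)^2*(u^2 - 16) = (u - 5)^2*(u - 4)*(u + 4)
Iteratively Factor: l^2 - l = (l)*(l - 1)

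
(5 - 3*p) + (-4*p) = 5 - 7*p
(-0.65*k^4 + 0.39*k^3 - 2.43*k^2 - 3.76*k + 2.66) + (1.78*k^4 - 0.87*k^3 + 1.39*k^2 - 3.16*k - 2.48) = 1.13*k^4 - 0.48*k^3 - 1.04*k^2 - 6.92*k + 0.18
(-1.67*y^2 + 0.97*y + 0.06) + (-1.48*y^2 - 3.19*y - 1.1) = -3.15*y^2 - 2.22*y - 1.04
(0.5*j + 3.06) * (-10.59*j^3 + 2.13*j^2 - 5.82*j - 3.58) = -5.295*j^4 - 31.3404*j^3 + 3.6078*j^2 - 19.5992*j - 10.9548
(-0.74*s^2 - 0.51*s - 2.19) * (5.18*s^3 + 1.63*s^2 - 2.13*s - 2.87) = -3.8332*s^5 - 3.848*s^4 - 10.5993*s^3 - 0.359599999999999*s^2 + 6.1284*s + 6.2853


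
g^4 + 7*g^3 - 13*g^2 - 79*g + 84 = (g - 3)*(g - 1)*(g + 4)*(g + 7)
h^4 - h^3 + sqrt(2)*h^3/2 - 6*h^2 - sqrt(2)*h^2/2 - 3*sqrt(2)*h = h*(h - 3)*(h + 2)*(h + sqrt(2)/2)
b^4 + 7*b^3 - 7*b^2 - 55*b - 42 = (b - 3)*(b + 1)*(b + 2)*(b + 7)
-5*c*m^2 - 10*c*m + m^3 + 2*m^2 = m*(-5*c + m)*(m + 2)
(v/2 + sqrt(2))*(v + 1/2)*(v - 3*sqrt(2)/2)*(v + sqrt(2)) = v^4/2 + v^3/4 + 3*sqrt(2)*v^3/4 - 5*v^2/2 + 3*sqrt(2)*v^2/8 - 3*sqrt(2)*v - 5*v/4 - 3*sqrt(2)/2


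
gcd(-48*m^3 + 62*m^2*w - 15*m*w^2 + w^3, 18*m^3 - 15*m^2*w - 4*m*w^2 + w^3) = 6*m^2 - 7*m*w + w^2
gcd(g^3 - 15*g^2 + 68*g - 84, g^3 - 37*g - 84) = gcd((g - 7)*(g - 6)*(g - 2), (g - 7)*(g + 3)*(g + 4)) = g - 7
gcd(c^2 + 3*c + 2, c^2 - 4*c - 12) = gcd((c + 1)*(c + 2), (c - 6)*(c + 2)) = c + 2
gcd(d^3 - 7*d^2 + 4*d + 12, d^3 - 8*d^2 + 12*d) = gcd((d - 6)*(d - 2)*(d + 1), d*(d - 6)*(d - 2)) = d^2 - 8*d + 12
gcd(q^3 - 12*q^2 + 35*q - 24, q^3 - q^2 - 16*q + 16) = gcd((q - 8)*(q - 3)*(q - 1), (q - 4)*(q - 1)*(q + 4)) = q - 1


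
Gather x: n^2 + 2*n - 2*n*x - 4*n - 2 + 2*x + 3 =n^2 - 2*n + x*(2 - 2*n) + 1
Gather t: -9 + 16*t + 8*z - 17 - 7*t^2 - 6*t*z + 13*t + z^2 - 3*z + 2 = -7*t^2 + t*(29 - 6*z) + z^2 + 5*z - 24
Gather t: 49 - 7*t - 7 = 42 - 7*t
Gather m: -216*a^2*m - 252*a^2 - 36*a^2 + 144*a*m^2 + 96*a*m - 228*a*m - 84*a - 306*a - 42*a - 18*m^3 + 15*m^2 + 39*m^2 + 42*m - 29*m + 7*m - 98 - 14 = -288*a^2 - 432*a - 18*m^3 + m^2*(144*a + 54) + m*(-216*a^2 - 132*a + 20) - 112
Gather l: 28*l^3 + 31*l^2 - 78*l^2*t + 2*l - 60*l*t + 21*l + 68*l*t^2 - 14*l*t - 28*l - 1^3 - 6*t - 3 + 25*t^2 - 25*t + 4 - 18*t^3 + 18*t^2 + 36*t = 28*l^3 + l^2*(31 - 78*t) + l*(68*t^2 - 74*t - 5) - 18*t^3 + 43*t^2 + 5*t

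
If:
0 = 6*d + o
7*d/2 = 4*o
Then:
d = 0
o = 0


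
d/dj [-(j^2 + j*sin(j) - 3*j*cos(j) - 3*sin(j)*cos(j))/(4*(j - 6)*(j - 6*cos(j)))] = ((j - 6)*(j - 6*cos(j))*(-3*j*sin(j) - j*cos(j) - 2*j - sin(j) + 3*cos(j) + 3*cos(2*j)) + (j - 6)*(6*sin(j) + 1)*(j^2 + j*sin(j) - 3*j*cos(j) - 3*sin(2*j)/2) + (j - 6*cos(j))*(j^2 + j*sin(j) - 3*j*cos(j) - 3*sin(2*j)/2))/(4*(j - 6)^2*(j - 6*cos(j))^2)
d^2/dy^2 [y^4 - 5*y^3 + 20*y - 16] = 6*y*(2*y - 5)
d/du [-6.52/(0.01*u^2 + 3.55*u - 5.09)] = (0.1304*u + 23.146)/(0.01*u^2 + 3.55*u - 5.09)^2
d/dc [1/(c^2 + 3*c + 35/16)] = 256*(-2*c - 3)/(16*c^2 + 48*c + 35)^2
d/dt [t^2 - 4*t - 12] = 2*t - 4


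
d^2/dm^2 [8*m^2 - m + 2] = 16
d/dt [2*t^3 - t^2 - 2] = 2*t*(3*t - 1)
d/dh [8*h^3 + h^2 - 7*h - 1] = 24*h^2 + 2*h - 7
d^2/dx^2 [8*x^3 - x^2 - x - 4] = 48*x - 2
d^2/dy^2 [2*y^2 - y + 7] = 4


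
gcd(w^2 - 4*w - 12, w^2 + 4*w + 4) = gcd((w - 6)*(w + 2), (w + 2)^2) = w + 2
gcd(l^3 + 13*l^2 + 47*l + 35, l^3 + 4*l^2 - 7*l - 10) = l^2 + 6*l + 5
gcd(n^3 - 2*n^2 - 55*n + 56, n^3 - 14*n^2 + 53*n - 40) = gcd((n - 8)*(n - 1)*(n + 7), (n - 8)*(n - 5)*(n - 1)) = n^2 - 9*n + 8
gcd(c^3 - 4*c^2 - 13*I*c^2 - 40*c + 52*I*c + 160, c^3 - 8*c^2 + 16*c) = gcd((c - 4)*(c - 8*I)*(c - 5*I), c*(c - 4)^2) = c - 4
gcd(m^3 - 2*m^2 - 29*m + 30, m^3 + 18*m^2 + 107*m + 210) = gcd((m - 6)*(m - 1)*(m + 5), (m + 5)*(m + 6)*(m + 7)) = m + 5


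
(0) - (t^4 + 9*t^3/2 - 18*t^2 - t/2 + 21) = -t^4 - 9*t^3/2 + 18*t^2 + t/2 - 21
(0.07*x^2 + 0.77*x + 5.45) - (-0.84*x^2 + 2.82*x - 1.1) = 0.91*x^2 - 2.05*x + 6.55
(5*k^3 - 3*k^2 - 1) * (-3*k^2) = -15*k^5 + 9*k^4 + 3*k^2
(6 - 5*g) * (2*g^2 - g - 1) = -10*g^3 + 17*g^2 - g - 6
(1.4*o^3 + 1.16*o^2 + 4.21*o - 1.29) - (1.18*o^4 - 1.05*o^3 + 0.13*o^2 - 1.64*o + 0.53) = -1.18*o^4 + 2.45*o^3 + 1.03*o^2 + 5.85*o - 1.82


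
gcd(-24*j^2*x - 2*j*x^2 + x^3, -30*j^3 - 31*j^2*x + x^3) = -6*j + x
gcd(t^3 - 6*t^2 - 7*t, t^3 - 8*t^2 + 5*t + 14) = t^2 - 6*t - 7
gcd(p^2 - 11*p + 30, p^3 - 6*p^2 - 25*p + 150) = p^2 - 11*p + 30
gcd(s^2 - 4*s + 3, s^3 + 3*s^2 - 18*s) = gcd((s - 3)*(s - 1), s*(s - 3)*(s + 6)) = s - 3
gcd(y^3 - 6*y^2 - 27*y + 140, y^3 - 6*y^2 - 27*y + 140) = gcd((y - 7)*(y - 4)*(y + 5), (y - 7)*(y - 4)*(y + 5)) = y^3 - 6*y^2 - 27*y + 140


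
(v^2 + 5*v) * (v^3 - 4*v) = v^5 + 5*v^4 - 4*v^3 - 20*v^2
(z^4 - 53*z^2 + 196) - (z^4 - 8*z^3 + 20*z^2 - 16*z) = 8*z^3 - 73*z^2 + 16*z + 196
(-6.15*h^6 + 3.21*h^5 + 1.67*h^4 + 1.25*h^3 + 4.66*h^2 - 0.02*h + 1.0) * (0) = 0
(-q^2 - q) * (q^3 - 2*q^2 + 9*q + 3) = -q^5 + q^4 - 7*q^3 - 12*q^2 - 3*q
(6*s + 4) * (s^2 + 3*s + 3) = 6*s^3 + 22*s^2 + 30*s + 12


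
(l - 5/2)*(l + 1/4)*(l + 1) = l^3 - 5*l^2/4 - 23*l/8 - 5/8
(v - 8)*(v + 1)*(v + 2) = v^3 - 5*v^2 - 22*v - 16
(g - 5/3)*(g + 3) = g^2 + 4*g/3 - 5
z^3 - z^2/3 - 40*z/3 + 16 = (z - 3)*(z - 4/3)*(z + 4)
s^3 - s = s*(s - 1)*(s + 1)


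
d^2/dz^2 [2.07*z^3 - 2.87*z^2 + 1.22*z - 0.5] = 12.42*z - 5.74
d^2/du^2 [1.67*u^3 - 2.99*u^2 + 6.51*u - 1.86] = 10.02*u - 5.98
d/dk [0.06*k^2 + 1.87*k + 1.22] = 0.12*k + 1.87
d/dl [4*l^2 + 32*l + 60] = 8*l + 32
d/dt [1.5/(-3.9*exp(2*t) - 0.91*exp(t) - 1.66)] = (11.7*exp(t) + 1.365)*exp(t)/(3.9*exp(2*t) + 0.91*exp(t) + 1.66)^2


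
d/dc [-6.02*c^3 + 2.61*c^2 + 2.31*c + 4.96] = -18.06*c^2 + 5.22*c + 2.31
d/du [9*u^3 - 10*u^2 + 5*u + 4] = 27*u^2 - 20*u + 5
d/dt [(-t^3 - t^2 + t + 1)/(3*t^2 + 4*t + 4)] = t*(-3*t^3 - 8*t^2 - 19*t - 14)/(9*t^4 + 24*t^3 + 40*t^2 + 32*t + 16)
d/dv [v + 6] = 1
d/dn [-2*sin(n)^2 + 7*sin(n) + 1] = (7 - 4*sin(n))*cos(n)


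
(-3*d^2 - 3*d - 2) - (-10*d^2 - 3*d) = 7*d^2 - 2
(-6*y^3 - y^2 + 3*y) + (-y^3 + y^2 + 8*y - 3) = -7*y^3 + 11*y - 3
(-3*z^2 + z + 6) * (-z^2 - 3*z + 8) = 3*z^4 + 8*z^3 - 33*z^2 - 10*z + 48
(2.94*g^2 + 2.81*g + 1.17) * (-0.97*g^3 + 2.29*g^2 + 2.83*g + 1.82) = -2.8518*g^5 + 4.0069*g^4 + 13.6202*g^3 + 15.9824*g^2 + 8.4253*g + 2.1294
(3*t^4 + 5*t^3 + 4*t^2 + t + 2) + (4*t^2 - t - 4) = 3*t^4 + 5*t^3 + 8*t^2 - 2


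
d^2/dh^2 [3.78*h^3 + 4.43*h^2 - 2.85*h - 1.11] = 22.68*h + 8.86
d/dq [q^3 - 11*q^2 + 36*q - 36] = 3*q^2 - 22*q + 36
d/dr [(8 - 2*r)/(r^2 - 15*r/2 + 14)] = 8/(4*r^2 - 28*r + 49)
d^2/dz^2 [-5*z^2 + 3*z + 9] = -10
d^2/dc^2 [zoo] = 0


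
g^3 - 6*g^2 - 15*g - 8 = (g - 8)*(g + 1)^2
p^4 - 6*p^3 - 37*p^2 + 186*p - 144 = (p - 8)*(p - 3)*(p - 1)*(p + 6)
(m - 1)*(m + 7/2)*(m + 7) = m^3 + 19*m^2/2 + 14*m - 49/2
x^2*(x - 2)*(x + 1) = x^4 - x^3 - 2*x^2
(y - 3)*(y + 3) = y^2 - 9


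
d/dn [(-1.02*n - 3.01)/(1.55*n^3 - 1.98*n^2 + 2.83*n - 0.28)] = (3.162*n^3 + 11.9769*n^2 - 11.9196*n + 8.8039)/(2.4025*n^6 - 6.138*n^5 + 12.6934*n^4 - 12.0748*n^3 + 9.1177*n^2 - 1.5848*n + 0.0784)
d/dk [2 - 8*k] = -8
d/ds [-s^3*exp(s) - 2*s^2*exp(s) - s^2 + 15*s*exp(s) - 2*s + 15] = -s^3*exp(s) - 5*s^2*exp(s) + 11*s*exp(s) - 2*s + 15*exp(s) - 2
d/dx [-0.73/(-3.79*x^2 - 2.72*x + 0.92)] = (-5.5334*x - 1.9856)/(3.79*x^2 + 2.72*x - 0.92)^2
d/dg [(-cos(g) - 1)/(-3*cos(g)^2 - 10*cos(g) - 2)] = (3*cos(g)^2 + 6*cos(g) + 8)*sin(g)/(-3*sin(g)^2 + 10*cos(g) + 5)^2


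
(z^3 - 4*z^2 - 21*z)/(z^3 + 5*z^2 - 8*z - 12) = z*(z^2 - 4*z - 21)/(z^3 + 5*z^2 - 8*z - 12)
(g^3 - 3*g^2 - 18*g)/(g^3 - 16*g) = (g^2 - 3*g - 18)/(g^2 - 16)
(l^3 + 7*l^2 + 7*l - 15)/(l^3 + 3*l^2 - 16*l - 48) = (l^2 + 4*l - 5)/(l^2 - 16)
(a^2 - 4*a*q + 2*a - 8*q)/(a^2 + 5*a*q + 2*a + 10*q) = (a - 4*q)/(a + 5*q)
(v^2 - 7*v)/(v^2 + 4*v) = (v - 7)/(v + 4)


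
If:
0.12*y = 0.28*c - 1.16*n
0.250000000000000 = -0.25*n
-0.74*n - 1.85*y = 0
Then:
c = -3.97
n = -1.00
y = 0.40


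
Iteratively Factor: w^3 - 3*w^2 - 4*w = (w)*(w^2 - 3*w - 4) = w*(w - 4)*(w + 1)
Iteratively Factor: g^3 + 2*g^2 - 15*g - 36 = (g + 3)*(g^2 - g - 12) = (g + 3)^2*(g - 4)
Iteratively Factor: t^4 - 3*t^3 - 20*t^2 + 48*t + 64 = (t - 4)*(t^3 + t^2 - 16*t - 16) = (t - 4)^2*(t^2 + 5*t + 4) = (t - 4)^2*(t + 1)*(t + 4)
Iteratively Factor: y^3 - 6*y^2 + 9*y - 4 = (y - 4)*(y^2 - 2*y + 1) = (y - 4)*(y - 1)*(y - 1)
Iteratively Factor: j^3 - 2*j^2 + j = (j)*(j^2 - 2*j + 1) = j*(j - 1)*(j - 1)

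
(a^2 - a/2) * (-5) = -5*a^2 + 5*a/2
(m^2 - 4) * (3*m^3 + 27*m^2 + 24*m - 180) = 3*m^5 + 27*m^4 + 12*m^3 - 288*m^2 - 96*m + 720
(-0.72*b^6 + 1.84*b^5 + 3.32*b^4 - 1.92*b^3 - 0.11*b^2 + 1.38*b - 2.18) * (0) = 0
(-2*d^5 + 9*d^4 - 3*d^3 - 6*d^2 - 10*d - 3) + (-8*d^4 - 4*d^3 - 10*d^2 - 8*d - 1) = -2*d^5 + d^4 - 7*d^3 - 16*d^2 - 18*d - 4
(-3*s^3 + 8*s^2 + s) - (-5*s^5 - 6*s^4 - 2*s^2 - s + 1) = 5*s^5 + 6*s^4 - 3*s^3 + 10*s^2 + 2*s - 1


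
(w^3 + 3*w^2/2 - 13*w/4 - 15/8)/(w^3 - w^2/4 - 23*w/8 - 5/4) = (4*w^2 + 4*w - 15)/(4*w^2 - 3*w - 10)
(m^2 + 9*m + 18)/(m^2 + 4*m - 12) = (m + 3)/(m - 2)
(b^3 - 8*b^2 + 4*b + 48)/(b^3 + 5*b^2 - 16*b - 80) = (b^2 - 4*b - 12)/(b^2 + 9*b + 20)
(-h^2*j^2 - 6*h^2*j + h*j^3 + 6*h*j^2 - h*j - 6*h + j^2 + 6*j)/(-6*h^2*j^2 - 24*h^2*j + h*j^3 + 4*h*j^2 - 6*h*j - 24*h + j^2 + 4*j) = (h*j + 6*h - j^2 - 6*j)/(6*h*j + 24*h - j^2 - 4*j)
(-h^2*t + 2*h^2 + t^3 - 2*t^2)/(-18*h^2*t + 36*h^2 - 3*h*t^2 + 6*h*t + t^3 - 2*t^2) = (-h^2 + t^2)/(-18*h^2 - 3*h*t + t^2)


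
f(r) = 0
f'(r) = 0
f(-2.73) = 0.00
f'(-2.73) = 0.00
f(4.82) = 0.00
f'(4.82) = 0.00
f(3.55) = 0.00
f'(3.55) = 0.00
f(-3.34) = 0.00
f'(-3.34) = 0.00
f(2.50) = 0.00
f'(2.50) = 0.00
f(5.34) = 0.00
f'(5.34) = 0.00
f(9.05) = 0.00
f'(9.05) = 0.00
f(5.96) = 0.00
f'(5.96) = 0.00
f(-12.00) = 0.00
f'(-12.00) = 0.00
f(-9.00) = 0.00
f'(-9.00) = 0.00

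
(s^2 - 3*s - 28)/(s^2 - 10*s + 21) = (s + 4)/(s - 3)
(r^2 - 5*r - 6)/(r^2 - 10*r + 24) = (r + 1)/(r - 4)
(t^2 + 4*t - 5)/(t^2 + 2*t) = (t^2 + 4*t - 5)/(t*(t + 2))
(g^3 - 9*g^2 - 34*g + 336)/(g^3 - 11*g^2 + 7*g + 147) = (g^2 - 2*g - 48)/(g^2 - 4*g - 21)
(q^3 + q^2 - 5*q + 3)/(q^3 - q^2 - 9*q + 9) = (q - 1)/(q - 3)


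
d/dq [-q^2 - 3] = -2*q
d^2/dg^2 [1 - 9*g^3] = -54*g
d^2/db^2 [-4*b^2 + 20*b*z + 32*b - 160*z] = -8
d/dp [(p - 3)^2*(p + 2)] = (p - 3)*(3*p + 1)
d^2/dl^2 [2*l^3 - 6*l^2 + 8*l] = 12*l - 12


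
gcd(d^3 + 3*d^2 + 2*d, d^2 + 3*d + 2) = d^2 + 3*d + 2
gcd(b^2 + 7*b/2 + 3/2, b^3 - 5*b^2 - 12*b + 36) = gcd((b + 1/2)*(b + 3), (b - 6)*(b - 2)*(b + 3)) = b + 3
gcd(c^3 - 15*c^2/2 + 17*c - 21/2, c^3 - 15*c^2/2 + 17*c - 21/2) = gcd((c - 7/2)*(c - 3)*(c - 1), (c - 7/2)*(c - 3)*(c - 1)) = c^3 - 15*c^2/2 + 17*c - 21/2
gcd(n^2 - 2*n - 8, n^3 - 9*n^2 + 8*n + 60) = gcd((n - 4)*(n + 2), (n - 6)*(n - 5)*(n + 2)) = n + 2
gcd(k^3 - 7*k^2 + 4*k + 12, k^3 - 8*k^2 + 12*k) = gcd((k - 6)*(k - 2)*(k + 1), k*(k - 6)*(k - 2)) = k^2 - 8*k + 12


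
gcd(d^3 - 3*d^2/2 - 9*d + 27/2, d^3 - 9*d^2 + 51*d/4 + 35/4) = 1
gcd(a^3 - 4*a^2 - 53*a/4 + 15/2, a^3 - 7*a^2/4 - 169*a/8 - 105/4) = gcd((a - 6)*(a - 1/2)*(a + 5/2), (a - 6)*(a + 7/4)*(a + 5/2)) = a^2 - 7*a/2 - 15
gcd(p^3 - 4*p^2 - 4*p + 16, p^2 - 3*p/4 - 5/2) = p - 2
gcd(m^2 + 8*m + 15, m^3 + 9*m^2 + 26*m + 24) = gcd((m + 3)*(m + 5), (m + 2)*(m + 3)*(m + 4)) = m + 3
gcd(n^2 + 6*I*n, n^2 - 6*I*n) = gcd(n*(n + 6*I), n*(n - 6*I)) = n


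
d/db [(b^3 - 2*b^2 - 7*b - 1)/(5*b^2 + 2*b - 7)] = (5*b^4 + 4*b^3 + 10*b^2 + 38*b + 51)/(25*b^4 + 20*b^3 - 66*b^2 - 28*b + 49)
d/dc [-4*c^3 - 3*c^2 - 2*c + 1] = -12*c^2 - 6*c - 2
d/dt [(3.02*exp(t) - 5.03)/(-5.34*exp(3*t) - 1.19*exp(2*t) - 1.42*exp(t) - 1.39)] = (32.2536*exp(3*t) - 76.9868*exp(2*t) - 11.9714*exp(t) - 11.3404)*exp(t)/(28.5156*exp(6*t) + 12.7092*exp(5*t) + 16.5817*exp(4*t) + 18.2248*exp(3*t) + 5.3246*exp(2*t) + 3.9476*exp(t) + 1.9321)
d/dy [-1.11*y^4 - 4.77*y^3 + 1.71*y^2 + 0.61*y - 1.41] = -4.44*y^3 - 14.31*y^2 + 3.42*y + 0.61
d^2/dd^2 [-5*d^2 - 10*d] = -10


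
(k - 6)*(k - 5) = k^2 - 11*k + 30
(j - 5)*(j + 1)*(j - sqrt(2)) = j^3 - 4*j^2 - sqrt(2)*j^2 - 5*j + 4*sqrt(2)*j + 5*sqrt(2)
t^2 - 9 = (t - 3)*(t + 3)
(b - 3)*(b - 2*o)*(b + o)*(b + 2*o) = b^4 + b^3*o - 3*b^3 - 4*b^2*o^2 - 3*b^2*o - 4*b*o^3 + 12*b*o^2 + 12*o^3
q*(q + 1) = q^2 + q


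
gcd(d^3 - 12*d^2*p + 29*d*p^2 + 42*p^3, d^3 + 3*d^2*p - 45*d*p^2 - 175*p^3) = -d + 7*p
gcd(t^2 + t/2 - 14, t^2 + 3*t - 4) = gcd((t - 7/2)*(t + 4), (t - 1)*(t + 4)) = t + 4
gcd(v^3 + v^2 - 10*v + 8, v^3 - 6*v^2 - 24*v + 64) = v^2 + 2*v - 8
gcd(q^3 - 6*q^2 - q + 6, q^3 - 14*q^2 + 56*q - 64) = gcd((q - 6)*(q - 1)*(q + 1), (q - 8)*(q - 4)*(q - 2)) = 1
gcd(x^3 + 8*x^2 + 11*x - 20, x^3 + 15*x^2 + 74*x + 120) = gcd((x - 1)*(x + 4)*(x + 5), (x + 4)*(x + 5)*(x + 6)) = x^2 + 9*x + 20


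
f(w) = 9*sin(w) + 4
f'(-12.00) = 7.59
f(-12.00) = 8.83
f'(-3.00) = -8.91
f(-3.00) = 2.73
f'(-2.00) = -3.75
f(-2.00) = -4.18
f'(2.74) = -8.28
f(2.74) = 7.52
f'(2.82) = -8.54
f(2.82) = 6.84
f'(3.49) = -8.46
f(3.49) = 0.93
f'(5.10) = 3.40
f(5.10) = -4.33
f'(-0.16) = 8.89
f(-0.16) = 2.57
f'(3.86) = -6.78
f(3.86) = -1.92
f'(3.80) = -7.12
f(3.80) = -1.51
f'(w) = 9*cos(w)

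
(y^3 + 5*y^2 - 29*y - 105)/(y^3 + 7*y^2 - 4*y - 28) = (y^2 - 2*y - 15)/(y^2 - 4)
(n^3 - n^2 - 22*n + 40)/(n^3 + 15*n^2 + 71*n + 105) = (n^2 - 6*n + 8)/(n^2 + 10*n + 21)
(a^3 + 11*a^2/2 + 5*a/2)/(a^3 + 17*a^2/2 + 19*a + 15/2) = a/(a + 3)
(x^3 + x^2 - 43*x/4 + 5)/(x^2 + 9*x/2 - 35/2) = (x^2 + 7*x/2 - 2)/(x + 7)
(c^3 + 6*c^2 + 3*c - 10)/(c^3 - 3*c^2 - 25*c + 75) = (c^2 + c - 2)/(c^2 - 8*c + 15)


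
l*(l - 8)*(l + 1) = l^3 - 7*l^2 - 8*l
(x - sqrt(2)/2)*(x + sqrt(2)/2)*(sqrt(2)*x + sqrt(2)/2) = sqrt(2)*x^3 + sqrt(2)*x^2/2 - sqrt(2)*x/2 - sqrt(2)/4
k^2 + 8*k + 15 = (k + 3)*(k + 5)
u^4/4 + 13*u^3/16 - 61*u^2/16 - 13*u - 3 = (u/4 + 1)*(u - 4)*(u + 1/4)*(u + 3)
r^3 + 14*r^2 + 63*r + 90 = (r + 3)*(r + 5)*(r + 6)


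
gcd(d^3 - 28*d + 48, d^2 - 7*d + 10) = d - 2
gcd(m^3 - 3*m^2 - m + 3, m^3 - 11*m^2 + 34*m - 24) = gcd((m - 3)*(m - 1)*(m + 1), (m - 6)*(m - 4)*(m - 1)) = m - 1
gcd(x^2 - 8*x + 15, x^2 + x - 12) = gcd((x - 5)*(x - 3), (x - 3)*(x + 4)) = x - 3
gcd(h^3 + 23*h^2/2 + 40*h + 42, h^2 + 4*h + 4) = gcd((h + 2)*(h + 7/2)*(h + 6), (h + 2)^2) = h + 2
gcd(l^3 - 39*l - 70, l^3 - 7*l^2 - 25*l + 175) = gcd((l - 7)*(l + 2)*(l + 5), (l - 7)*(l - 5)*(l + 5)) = l^2 - 2*l - 35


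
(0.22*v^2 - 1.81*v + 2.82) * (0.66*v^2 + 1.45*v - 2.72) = 0.1452*v^4 - 0.8756*v^3 - 1.3617*v^2 + 9.0122*v - 7.6704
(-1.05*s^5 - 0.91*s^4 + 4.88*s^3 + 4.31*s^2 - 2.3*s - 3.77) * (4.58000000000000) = -4.809*s^5 - 4.1678*s^4 + 22.3504*s^3 + 19.7398*s^2 - 10.534*s - 17.2666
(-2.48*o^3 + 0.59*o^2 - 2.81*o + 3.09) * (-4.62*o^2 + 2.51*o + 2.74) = 11.4576*o^5 - 8.9506*o^4 + 7.6679*o^3 - 19.7123*o^2 + 0.056499999999998*o + 8.4666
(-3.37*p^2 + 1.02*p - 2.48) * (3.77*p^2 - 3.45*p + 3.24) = -12.7049*p^4 + 15.4719*p^3 - 23.7874*p^2 + 11.8608*p - 8.0352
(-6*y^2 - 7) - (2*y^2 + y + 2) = -8*y^2 - y - 9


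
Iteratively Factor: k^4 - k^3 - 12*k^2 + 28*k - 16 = (k - 1)*(k^3 - 12*k + 16) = (k - 1)*(k + 4)*(k^2 - 4*k + 4) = (k - 2)*(k - 1)*(k + 4)*(k - 2)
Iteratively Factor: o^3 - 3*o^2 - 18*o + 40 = (o - 5)*(o^2 + 2*o - 8) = (o - 5)*(o - 2)*(o + 4)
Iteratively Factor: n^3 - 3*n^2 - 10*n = (n - 5)*(n^2 + 2*n) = n*(n - 5)*(n + 2)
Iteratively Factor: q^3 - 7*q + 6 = (q + 3)*(q^2 - 3*q + 2) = (q - 1)*(q + 3)*(q - 2)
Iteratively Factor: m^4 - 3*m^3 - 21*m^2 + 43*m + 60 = (m + 4)*(m^3 - 7*m^2 + 7*m + 15) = (m - 5)*(m + 4)*(m^2 - 2*m - 3) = (m - 5)*(m + 1)*(m + 4)*(m - 3)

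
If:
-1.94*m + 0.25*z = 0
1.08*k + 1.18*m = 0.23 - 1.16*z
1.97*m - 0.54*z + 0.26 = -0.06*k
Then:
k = -0.71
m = 0.10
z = 0.76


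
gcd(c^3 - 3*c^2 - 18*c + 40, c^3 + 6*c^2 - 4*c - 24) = c - 2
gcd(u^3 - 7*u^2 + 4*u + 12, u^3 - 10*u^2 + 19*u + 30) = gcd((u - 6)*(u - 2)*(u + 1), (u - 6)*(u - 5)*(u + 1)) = u^2 - 5*u - 6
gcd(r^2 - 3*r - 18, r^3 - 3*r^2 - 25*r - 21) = r + 3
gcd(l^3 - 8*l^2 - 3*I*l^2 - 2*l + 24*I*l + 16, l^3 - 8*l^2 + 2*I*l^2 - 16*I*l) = l - 8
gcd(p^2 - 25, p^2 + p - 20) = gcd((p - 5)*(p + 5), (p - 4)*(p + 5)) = p + 5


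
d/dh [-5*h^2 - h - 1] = -10*h - 1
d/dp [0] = 0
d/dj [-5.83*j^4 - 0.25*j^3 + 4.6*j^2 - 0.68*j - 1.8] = -23.32*j^3 - 0.75*j^2 + 9.2*j - 0.68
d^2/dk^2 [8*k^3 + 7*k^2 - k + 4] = 48*k + 14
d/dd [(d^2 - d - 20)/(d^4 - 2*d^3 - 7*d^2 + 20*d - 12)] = (-2*d^4 + d^3 + 78*d^2 + 49*d - 206)/(d^7 - 2*d^6 - 14*d^5 + 40*d^4 + 25*d^3 - 182*d^2 + 204*d - 72)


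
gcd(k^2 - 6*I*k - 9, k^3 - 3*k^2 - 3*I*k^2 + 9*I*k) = k - 3*I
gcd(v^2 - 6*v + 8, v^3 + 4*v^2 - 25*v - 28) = v - 4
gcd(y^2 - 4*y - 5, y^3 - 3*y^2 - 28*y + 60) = 1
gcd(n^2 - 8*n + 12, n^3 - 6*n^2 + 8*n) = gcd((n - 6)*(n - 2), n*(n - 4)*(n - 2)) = n - 2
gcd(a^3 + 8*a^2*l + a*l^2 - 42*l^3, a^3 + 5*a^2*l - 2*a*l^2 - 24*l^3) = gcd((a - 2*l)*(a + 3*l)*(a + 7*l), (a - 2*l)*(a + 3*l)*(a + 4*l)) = a^2 + a*l - 6*l^2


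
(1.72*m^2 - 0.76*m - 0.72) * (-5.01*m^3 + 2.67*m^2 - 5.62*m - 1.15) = -8.6172*m^5 + 8.4*m^4 - 8.0884*m^3 + 0.370800000000001*m^2 + 4.9204*m + 0.828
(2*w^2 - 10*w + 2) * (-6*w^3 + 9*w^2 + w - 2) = -12*w^5 + 78*w^4 - 100*w^3 + 4*w^2 + 22*w - 4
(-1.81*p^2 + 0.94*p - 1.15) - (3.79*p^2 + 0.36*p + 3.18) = -5.6*p^2 + 0.58*p - 4.33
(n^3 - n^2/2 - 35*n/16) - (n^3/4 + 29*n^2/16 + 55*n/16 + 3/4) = 3*n^3/4 - 37*n^2/16 - 45*n/8 - 3/4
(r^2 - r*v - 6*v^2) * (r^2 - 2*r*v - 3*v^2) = r^4 - 3*r^3*v - 7*r^2*v^2 + 15*r*v^3 + 18*v^4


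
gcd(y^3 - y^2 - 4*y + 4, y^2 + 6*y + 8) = y + 2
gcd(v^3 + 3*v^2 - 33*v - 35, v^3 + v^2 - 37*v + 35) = v^2 + 2*v - 35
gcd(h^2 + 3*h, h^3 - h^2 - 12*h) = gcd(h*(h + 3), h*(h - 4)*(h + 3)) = h^2 + 3*h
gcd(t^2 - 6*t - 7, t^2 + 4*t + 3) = t + 1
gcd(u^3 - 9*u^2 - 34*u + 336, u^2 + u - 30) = u + 6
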